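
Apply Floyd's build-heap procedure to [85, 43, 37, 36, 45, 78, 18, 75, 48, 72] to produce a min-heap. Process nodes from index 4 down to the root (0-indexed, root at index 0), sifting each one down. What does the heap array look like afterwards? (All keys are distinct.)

sift down from index 4: already satisfies heap property
sift down from index 3: already satisfies heap property
sift down from index 2:
  37 vs smaller child 18 at index 6, swap → [85, 43, 18, 36, 45, 78, 37, 75, 48, 72]
sift down from index 1:
  43 vs smaller child 36 at index 3, swap → [85, 36, 18, 43, 45, 78, 37, 75, 48, 72]
sift down from index 0:
  85 vs smaller child 18 at index 2, swap → [18, 36, 85, 43, 45, 78, 37, 75, 48, 72]
  85 vs smaller child 37 at index 6, swap → [18, 36, 37, 43, 45, 78, 85, 75, 48, 72]

[18, 36, 37, 43, 45, 78, 85, 75, 48, 72]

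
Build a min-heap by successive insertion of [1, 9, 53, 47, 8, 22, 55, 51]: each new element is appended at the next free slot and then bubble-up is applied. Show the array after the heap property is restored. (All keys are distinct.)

[1, 8, 22, 47, 9, 53, 55, 51]

Insert 1:
  append 1 at index 0 → [1] (no swap needed)
Insert 9:
  append 9 at index 1 → [1, 9] (no swap needed)
Insert 53:
  append 53 at index 2 → [1, 9, 53] (no swap needed)
Insert 47:
  append 47 at index 3 → [1, 9, 53, 47] (no swap needed)
Insert 8:
  append 8 at index 4 → [1, 9, 53, 47, 8]
  8 < parent 9 at index 1, swap → [1, 8, 53, 47, 9]
Insert 22:
  append 22 at index 5 → [1, 8, 53, 47, 9, 22]
  22 < parent 53 at index 2, swap → [1, 8, 22, 47, 9, 53]
Insert 55:
  append 55 at index 6 → [1, 8, 22, 47, 9, 53, 55] (no swap needed)
Insert 51:
  append 51 at index 7 → [1, 8, 22, 47, 9, 53, 55, 51] (no swap needed)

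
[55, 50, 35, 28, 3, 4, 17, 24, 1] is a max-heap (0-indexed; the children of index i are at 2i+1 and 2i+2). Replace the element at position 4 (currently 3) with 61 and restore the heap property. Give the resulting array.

[61, 55, 35, 28, 50, 4, 17, 24, 1]

set index 4 from 3 to 61 → [55, 50, 35, 28, 61, 4, 17, 24, 1]
61 > parent 50 at index 1, swap → [55, 61, 35, 28, 50, 4, 17, 24, 1]
61 > parent 55 at index 0, swap → [61, 55, 35, 28, 50, 4, 17, 24, 1]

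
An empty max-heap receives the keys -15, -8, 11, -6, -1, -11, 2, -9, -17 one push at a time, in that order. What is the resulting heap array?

[11, -1, 2, -9, -6, -11, -8, -15, -17]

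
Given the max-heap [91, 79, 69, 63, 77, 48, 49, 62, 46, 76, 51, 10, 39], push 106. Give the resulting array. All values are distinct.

append 106 at index 13 → [91, 79, 69, 63, 77, 48, 49, 62, 46, 76, 51, 10, 39, 106]
106 > parent 49 at index 6, swap → [91, 79, 69, 63, 77, 48, 106, 62, 46, 76, 51, 10, 39, 49]
106 > parent 69 at index 2, swap → [91, 79, 106, 63, 77, 48, 69, 62, 46, 76, 51, 10, 39, 49]
106 > parent 91 at index 0, swap → [106, 79, 91, 63, 77, 48, 69, 62, 46, 76, 51, 10, 39, 49]

[106, 79, 91, 63, 77, 48, 69, 62, 46, 76, 51, 10, 39, 49]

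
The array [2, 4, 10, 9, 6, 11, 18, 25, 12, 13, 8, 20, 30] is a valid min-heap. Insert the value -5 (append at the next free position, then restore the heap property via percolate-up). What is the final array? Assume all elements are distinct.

append -5 at index 13 → [2, 4, 10, 9, 6, 11, 18, 25, 12, 13, 8, 20, 30, -5]
-5 < parent 18 at index 6, swap → [2, 4, 10, 9, 6, 11, -5, 25, 12, 13, 8, 20, 30, 18]
-5 < parent 10 at index 2, swap → [2, 4, -5, 9, 6, 11, 10, 25, 12, 13, 8, 20, 30, 18]
-5 < parent 2 at index 0, swap → [-5, 4, 2, 9, 6, 11, 10, 25, 12, 13, 8, 20, 30, 18]

[-5, 4, 2, 9, 6, 11, 10, 25, 12, 13, 8, 20, 30, 18]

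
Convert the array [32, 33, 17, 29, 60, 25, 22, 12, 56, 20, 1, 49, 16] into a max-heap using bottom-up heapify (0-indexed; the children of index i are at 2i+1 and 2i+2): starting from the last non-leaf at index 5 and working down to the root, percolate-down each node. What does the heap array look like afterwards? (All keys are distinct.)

[60, 56, 49, 32, 33, 25, 22, 12, 29, 20, 1, 17, 16]

sift down from index 5:
  25 vs larger child 49 at index 11, swap → [32, 33, 17, 29, 60, 49, 22, 12, 56, 20, 1, 25, 16]
sift down from index 4: already satisfies heap property
sift down from index 3:
  29 vs larger child 56 at index 8, swap → [32, 33, 17, 56, 60, 49, 22, 12, 29, 20, 1, 25, 16]
sift down from index 2:
  17 vs larger child 49 at index 5, swap → [32, 33, 49, 56, 60, 17, 22, 12, 29, 20, 1, 25, 16]
  17 vs larger child 25 at index 11, swap → [32, 33, 49, 56, 60, 25, 22, 12, 29, 20, 1, 17, 16]
sift down from index 1:
  33 vs larger child 60 at index 4, swap → [32, 60, 49, 56, 33, 25, 22, 12, 29, 20, 1, 17, 16]
sift down from index 0:
  32 vs larger child 60 at index 1, swap → [60, 32, 49, 56, 33, 25, 22, 12, 29, 20, 1, 17, 16]
  32 vs larger child 56 at index 3, swap → [60, 56, 49, 32, 33, 25, 22, 12, 29, 20, 1, 17, 16]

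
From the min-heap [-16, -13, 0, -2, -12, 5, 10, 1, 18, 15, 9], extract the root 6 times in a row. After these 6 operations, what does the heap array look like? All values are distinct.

extract-min #1 returns -16:
  remove root -16; move last element 9 to root → [9, -13, 0, -2, -12, 5, 10, 1, 18, 15]
  9 vs smaller child -13 at index 1, swap → [-13, 9, 0, -2, -12, 5, 10, 1, 18, 15]
  9 vs smaller child -12 at index 4, swap → [-13, -12, 0, -2, 9, 5, 10, 1, 18, 15]
extract-min #2 returns -13:
  remove root -13; move last element 15 to root → [15, -12, 0, -2, 9, 5, 10, 1, 18]
  15 vs smaller child -12 at index 1, swap → [-12, 15, 0, -2, 9, 5, 10, 1, 18]
  15 vs smaller child -2 at index 3, swap → [-12, -2, 0, 15, 9, 5, 10, 1, 18]
  15 vs smaller child 1 at index 7, swap → [-12, -2, 0, 1, 9, 5, 10, 15, 18]
extract-min #3 returns -12:
  remove root -12; move last element 18 to root → [18, -2, 0, 1, 9, 5, 10, 15]
  18 vs smaller child -2 at index 1, swap → [-2, 18, 0, 1, 9, 5, 10, 15]
  18 vs smaller child 1 at index 3, swap → [-2, 1, 0, 18, 9, 5, 10, 15]
  18 vs only child 15 at index 7, swap → [-2, 1, 0, 15, 9, 5, 10, 18]
extract-min #4 returns -2:
  remove root -2; move last element 18 to root → [18, 1, 0, 15, 9, 5, 10]
  18 vs smaller child 0 at index 2, swap → [0, 1, 18, 15, 9, 5, 10]
  18 vs smaller child 5 at index 5, swap → [0, 1, 5, 15, 9, 18, 10]
extract-min #5 returns 0:
  remove root 0; move last element 10 to root → [10, 1, 5, 15, 9, 18]
  10 vs smaller child 1 at index 1, swap → [1, 10, 5, 15, 9, 18]
  10 vs smaller child 9 at index 4, swap → [1, 9, 5, 15, 10, 18]
extract-min #6 returns 1:
  remove root 1; move last element 18 to root → [18, 9, 5, 15, 10]
  18 vs smaller child 5 at index 2, swap → [5, 9, 18, 15, 10]

[5, 9, 18, 15, 10]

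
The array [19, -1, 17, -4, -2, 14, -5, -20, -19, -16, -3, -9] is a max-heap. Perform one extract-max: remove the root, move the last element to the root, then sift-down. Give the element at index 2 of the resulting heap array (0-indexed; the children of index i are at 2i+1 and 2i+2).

remove root 19; move last element -9 to root → [-9, -1, 17, -4, -2, 14, -5, -20, -19, -16, -3]
-9 vs larger child 17 at index 2, swap → [17, -1, -9, -4, -2, 14, -5, -20, -19, -16, -3]
-9 vs larger child 14 at index 5, swap → [17, -1, 14, -4, -2, -9, -5, -20, -19, -16, -3]
resulting array: [17, -1, 14, -4, -2, -9, -5, -20, -19, -16, -3]

14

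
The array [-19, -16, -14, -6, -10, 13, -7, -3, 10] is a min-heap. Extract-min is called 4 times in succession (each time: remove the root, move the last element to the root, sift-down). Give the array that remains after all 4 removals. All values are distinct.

[-7, -6, 13, -3, 10]

extract-min #1 returns -19:
  remove root -19; move last element 10 to root → [10, -16, -14, -6, -10, 13, -7, -3]
  10 vs smaller child -16 at index 1, swap → [-16, 10, -14, -6, -10, 13, -7, -3]
  10 vs smaller child -10 at index 4, swap → [-16, -10, -14, -6, 10, 13, -7, -3]
extract-min #2 returns -16:
  remove root -16; move last element -3 to root → [-3, -10, -14, -6, 10, 13, -7]
  -3 vs smaller child -14 at index 2, swap → [-14, -10, -3, -6, 10, 13, -7]
  -3 vs smaller child -7 at index 6, swap → [-14, -10, -7, -6, 10, 13, -3]
extract-min #3 returns -14:
  remove root -14; move last element -3 to root → [-3, -10, -7, -6, 10, 13]
  -3 vs smaller child -10 at index 1, swap → [-10, -3, -7, -6, 10, 13]
  -3 vs smaller child -6 at index 3, swap → [-10, -6, -7, -3, 10, 13]
extract-min #4 returns -10:
  remove root -10; move last element 13 to root → [13, -6, -7, -3, 10]
  13 vs smaller child -7 at index 2, swap → [-7, -6, 13, -3, 10]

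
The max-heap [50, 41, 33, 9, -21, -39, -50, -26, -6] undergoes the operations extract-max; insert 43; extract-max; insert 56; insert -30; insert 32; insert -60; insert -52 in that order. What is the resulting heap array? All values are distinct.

extract-max → returns 50:
  remove root 50; move last element -6 to root → [-6, 41, 33, 9, -21, -39, -50, -26]
  -6 vs larger child 41 at index 1, swap → [41, -6, 33, 9, -21, -39, -50, -26]
  -6 vs larger child 9 at index 3, swap → [41, 9, 33, -6, -21, -39, -50, -26]
insert 43:
  append 43 at index 8 → [41, 9, 33, -6, -21, -39, -50, -26, 43]
  43 > parent -6 at index 3, swap → [41, 9, 33, 43, -21, -39, -50, -26, -6]
  43 > parent 9 at index 1, swap → [41, 43, 33, 9, -21, -39, -50, -26, -6]
  43 > parent 41 at index 0, swap → [43, 41, 33, 9, -21, -39, -50, -26, -6]
extract-max → returns 43:
  remove root 43; move last element -6 to root → [-6, 41, 33, 9, -21, -39, -50, -26]
  -6 vs larger child 41 at index 1, swap → [41, -6, 33, 9, -21, -39, -50, -26]
  -6 vs larger child 9 at index 3, swap → [41, 9, 33, -6, -21, -39, -50, -26]
insert 56:
  append 56 at index 8 → [41, 9, 33, -6, -21, -39, -50, -26, 56]
  56 > parent -6 at index 3, swap → [41, 9, 33, 56, -21, -39, -50, -26, -6]
  56 > parent 9 at index 1, swap → [41, 56, 33, 9, -21, -39, -50, -26, -6]
  56 > parent 41 at index 0, swap → [56, 41, 33, 9, -21, -39, -50, -26, -6]
insert -30:
  append -30 at index 9 → [56, 41, 33, 9, -21, -39, -50, -26, -6, -30] (no swap needed)
insert 32:
  append 32 at index 10 → [56, 41, 33, 9, -21, -39, -50, -26, -6, -30, 32]
  32 > parent -21 at index 4, swap → [56, 41, 33, 9, 32, -39, -50, -26, -6, -30, -21]
insert -60:
  append -60 at index 11 → [56, 41, 33, 9, 32, -39, -50, -26, -6, -30, -21, -60] (no swap needed)
insert -52:
  append -52 at index 12 → [56, 41, 33, 9, 32, -39, -50, -26, -6, -30, -21, -60, -52] (no swap needed)

[56, 41, 33, 9, 32, -39, -50, -26, -6, -30, -21, -60, -52]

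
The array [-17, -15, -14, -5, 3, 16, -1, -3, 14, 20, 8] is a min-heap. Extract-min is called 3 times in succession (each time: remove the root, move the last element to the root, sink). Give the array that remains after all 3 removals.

extract-min #1 returns -17:
  remove root -17; move last element 8 to root → [8, -15, -14, -5, 3, 16, -1, -3, 14, 20]
  8 vs smaller child -15 at index 1, swap → [-15, 8, -14, -5, 3, 16, -1, -3, 14, 20]
  8 vs smaller child -5 at index 3, swap → [-15, -5, -14, 8, 3, 16, -1, -3, 14, 20]
  8 vs smaller child -3 at index 7, swap → [-15, -5, -14, -3, 3, 16, -1, 8, 14, 20]
extract-min #2 returns -15:
  remove root -15; move last element 20 to root → [20, -5, -14, -3, 3, 16, -1, 8, 14]
  20 vs smaller child -14 at index 2, swap → [-14, -5, 20, -3, 3, 16, -1, 8, 14]
  20 vs smaller child -1 at index 6, swap → [-14, -5, -1, -3, 3, 16, 20, 8, 14]
extract-min #3 returns -14:
  remove root -14; move last element 14 to root → [14, -5, -1, -3, 3, 16, 20, 8]
  14 vs smaller child -5 at index 1, swap → [-5, 14, -1, -3, 3, 16, 20, 8]
  14 vs smaller child -3 at index 3, swap → [-5, -3, -1, 14, 3, 16, 20, 8]
  14 vs only child 8 at index 7, swap → [-5, -3, -1, 8, 3, 16, 20, 14]

[-5, -3, -1, 8, 3, 16, 20, 14]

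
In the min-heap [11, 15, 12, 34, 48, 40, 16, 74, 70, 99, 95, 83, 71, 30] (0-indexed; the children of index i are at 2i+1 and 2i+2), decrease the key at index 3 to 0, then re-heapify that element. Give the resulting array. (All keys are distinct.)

[0, 11, 12, 15, 48, 40, 16, 74, 70, 99, 95, 83, 71, 30]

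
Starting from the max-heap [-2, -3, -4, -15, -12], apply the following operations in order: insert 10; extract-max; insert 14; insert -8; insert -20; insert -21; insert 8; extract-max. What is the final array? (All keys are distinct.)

insert 10:
  append 10 at index 5 → [-2, -3, -4, -15, -12, 10]
  10 > parent -4 at index 2, swap → [-2, -3, 10, -15, -12, -4]
  10 > parent -2 at index 0, swap → [10, -3, -2, -15, -12, -4]
extract-max → returns 10:
  remove root 10; move last element -4 to root → [-4, -3, -2, -15, -12]
  -4 vs larger child -2 at index 2, swap → [-2, -3, -4, -15, -12]
insert 14:
  append 14 at index 5 → [-2, -3, -4, -15, -12, 14]
  14 > parent -4 at index 2, swap → [-2, -3, 14, -15, -12, -4]
  14 > parent -2 at index 0, swap → [14, -3, -2, -15, -12, -4]
insert -8:
  append -8 at index 6 → [14, -3, -2, -15, -12, -4, -8] (no swap needed)
insert -20:
  append -20 at index 7 → [14, -3, -2, -15, -12, -4, -8, -20] (no swap needed)
insert -21:
  append -21 at index 8 → [14, -3, -2, -15, -12, -4, -8, -20, -21] (no swap needed)
insert 8:
  append 8 at index 9 → [14, -3, -2, -15, -12, -4, -8, -20, -21, 8]
  8 > parent -12 at index 4, swap → [14, -3, -2, -15, 8, -4, -8, -20, -21, -12]
  8 > parent -3 at index 1, swap → [14, 8, -2, -15, -3, -4, -8, -20, -21, -12]
extract-max → returns 14:
  remove root 14; move last element -12 to root → [-12, 8, -2, -15, -3, -4, -8, -20, -21]
  -12 vs larger child 8 at index 1, swap → [8, -12, -2, -15, -3, -4, -8, -20, -21]
  -12 vs larger child -3 at index 4, swap → [8, -3, -2, -15, -12, -4, -8, -20, -21]

[8, -3, -2, -15, -12, -4, -8, -20, -21]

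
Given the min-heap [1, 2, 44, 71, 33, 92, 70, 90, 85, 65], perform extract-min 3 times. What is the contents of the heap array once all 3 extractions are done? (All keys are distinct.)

extract-min #1 returns 1:
  remove root 1; move last element 65 to root → [65, 2, 44, 71, 33, 92, 70, 90, 85]
  65 vs smaller child 2 at index 1, swap → [2, 65, 44, 71, 33, 92, 70, 90, 85]
  65 vs smaller child 33 at index 4, swap → [2, 33, 44, 71, 65, 92, 70, 90, 85]
extract-min #2 returns 2:
  remove root 2; move last element 85 to root → [85, 33, 44, 71, 65, 92, 70, 90]
  85 vs smaller child 33 at index 1, swap → [33, 85, 44, 71, 65, 92, 70, 90]
  85 vs smaller child 65 at index 4, swap → [33, 65, 44, 71, 85, 92, 70, 90]
extract-min #3 returns 33:
  remove root 33; move last element 90 to root → [90, 65, 44, 71, 85, 92, 70]
  90 vs smaller child 44 at index 2, swap → [44, 65, 90, 71, 85, 92, 70]
  90 vs smaller child 70 at index 6, swap → [44, 65, 70, 71, 85, 92, 90]

[44, 65, 70, 71, 85, 92, 90]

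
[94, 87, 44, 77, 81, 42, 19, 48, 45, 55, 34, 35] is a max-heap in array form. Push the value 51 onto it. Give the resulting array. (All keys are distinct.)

[94, 87, 51, 77, 81, 44, 19, 48, 45, 55, 34, 35, 42]

append 51 at index 12 → [94, 87, 44, 77, 81, 42, 19, 48, 45, 55, 34, 35, 51]
51 > parent 42 at index 5, swap → [94, 87, 44, 77, 81, 51, 19, 48, 45, 55, 34, 35, 42]
51 > parent 44 at index 2, swap → [94, 87, 51, 77, 81, 44, 19, 48, 45, 55, 34, 35, 42]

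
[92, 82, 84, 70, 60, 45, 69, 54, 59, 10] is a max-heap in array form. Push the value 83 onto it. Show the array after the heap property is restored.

append 83 at index 10 → [92, 82, 84, 70, 60, 45, 69, 54, 59, 10, 83]
83 > parent 60 at index 4, swap → [92, 82, 84, 70, 83, 45, 69, 54, 59, 10, 60]
83 > parent 82 at index 1, swap → [92, 83, 84, 70, 82, 45, 69, 54, 59, 10, 60]

[92, 83, 84, 70, 82, 45, 69, 54, 59, 10, 60]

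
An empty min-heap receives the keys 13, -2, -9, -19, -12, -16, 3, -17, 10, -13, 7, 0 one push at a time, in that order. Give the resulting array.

Insert 13:
  append 13 at index 0 → [13] (no swap needed)
Insert -2:
  append -2 at index 1 → [13, -2]
  -2 < parent 13 at index 0, swap → [-2, 13]
Insert -9:
  append -9 at index 2 → [-2, 13, -9]
  -9 < parent -2 at index 0, swap → [-9, 13, -2]
Insert -19:
  append -19 at index 3 → [-9, 13, -2, -19]
  -19 < parent 13 at index 1, swap → [-9, -19, -2, 13]
  -19 < parent -9 at index 0, swap → [-19, -9, -2, 13]
Insert -12:
  append -12 at index 4 → [-19, -9, -2, 13, -12]
  -12 < parent -9 at index 1, swap → [-19, -12, -2, 13, -9]
Insert -16:
  append -16 at index 5 → [-19, -12, -2, 13, -9, -16]
  -16 < parent -2 at index 2, swap → [-19, -12, -16, 13, -9, -2]
Insert 3:
  append 3 at index 6 → [-19, -12, -16, 13, -9, -2, 3] (no swap needed)
Insert -17:
  append -17 at index 7 → [-19, -12, -16, 13, -9, -2, 3, -17]
  -17 < parent 13 at index 3, swap → [-19, -12, -16, -17, -9, -2, 3, 13]
  -17 < parent -12 at index 1, swap → [-19, -17, -16, -12, -9, -2, 3, 13]
Insert 10:
  append 10 at index 8 → [-19, -17, -16, -12, -9, -2, 3, 13, 10] (no swap needed)
Insert -13:
  append -13 at index 9 → [-19, -17, -16, -12, -9, -2, 3, 13, 10, -13]
  -13 < parent -9 at index 4, swap → [-19, -17, -16, -12, -13, -2, 3, 13, 10, -9]
Insert 7:
  append 7 at index 10 → [-19, -17, -16, -12, -13, -2, 3, 13, 10, -9, 7] (no swap needed)
Insert 0:
  append 0 at index 11 → [-19, -17, -16, -12, -13, -2, 3, 13, 10, -9, 7, 0] (no swap needed)

[-19, -17, -16, -12, -13, -2, 3, 13, 10, -9, 7, 0]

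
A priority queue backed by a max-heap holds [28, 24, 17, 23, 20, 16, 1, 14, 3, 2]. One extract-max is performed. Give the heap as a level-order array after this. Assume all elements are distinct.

remove root 28; move last element 2 to root → [2, 24, 17, 23, 20, 16, 1, 14, 3]
2 vs larger child 24 at index 1, swap → [24, 2, 17, 23, 20, 16, 1, 14, 3]
2 vs larger child 23 at index 3, swap → [24, 23, 17, 2, 20, 16, 1, 14, 3]
2 vs larger child 14 at index 7, swap → [24, 23, 17, 14, 20, 16, 1, 2, 3]

[24, 23, 17, 14, 20, 16, 1, 2, 3]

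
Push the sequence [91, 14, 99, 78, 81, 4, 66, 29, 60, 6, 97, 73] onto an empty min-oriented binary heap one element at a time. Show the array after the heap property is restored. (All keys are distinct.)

Insert 91:
  append 91 at index 0 → [91] (no swap needed)
Insert 14:
  append 14 at index 1 → [91, 14]
  14 < parent 91 at index 0, swap → [14, 91]
Insert 99:
  append 99 at index 2 → [14, 91, 99] (no swap needed)
Insert 78:
  append 78 at index 3 → [14, 91, 99, 78]
  78 < parent 91 at index 1, swap → [14, 78, 99, 91]
Insert 81:
  append 81 at index 4 → [14, 78, 99, 91, 81] (no swap needed)
Insert 4:
  append 4 at index 5 → [14, 78, 99, 91, 81, 4]
  4 < parent 99 at index 2, swap → [14, 78, 4, 91, 81, 99]
  4 < parent 14 at index 0, swap → [4, 78, 14, 91, 81, 99]
Insert 66:
  append 66 at index 6 → [4, 78, 14, 91, 81, 99, 66] (no swap needed)
Insert 29:
  append 29 at index 7 → [4, 78, 14, 91, 81, 99, 66, 29]
  29 < parent 91 at index 3, swap → [4, 78, 14, 29, 81, 99, 66, 91]
  29 < parent 78 at index 1, swap → [4, 29, 14, 78, 81, 99, 66, 91]
Insert 60:
  append 60 at index 8 → [4, 29, 14, 78, 81, 99, 66, 91, 60]
  60 < parent 78 at index 3, swap → [4, 29, 14, 60, 81, 99, 66, 91, 78]
Insert 6:
  append 6 at index 9 → [4, 29, 14, 60, 81, 99, 66, 91, 78, 6]
  6 < parent 81 at index 4, swap → [4, 29, 14, 60, 6, 99, 66, 91, 78, 81]
  6 < parent 29 at index 1, swap → [4, 6, 14, 60, 29, 99, 66, 91, 78, 81]
Insert 97:
  append 97 at index 10 → [4, 6, 14, 60, 29, 99, 66, 91, 78, 81, 97] (no swap needed)
Insert 73:
  append 73 at index 11 → [4, 6, 14, 60, 29, 99, 66, 91, 78, 81, 97, 73]
  73 < parent 99 at index 5, swap → [4, 6, 14, 60, 29, 73, 66, 91, 78, 81, 97, 99]

[4, 6, 14, 60, 29, 73, 66, 91, 78, 81, 97, 99]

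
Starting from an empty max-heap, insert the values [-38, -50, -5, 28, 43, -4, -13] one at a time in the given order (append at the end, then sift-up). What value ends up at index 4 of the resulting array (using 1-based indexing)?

Insert -38:
  append -38 at index 1 → [-38] (no swap needed)
Insert -50:
  append -50 at index 2 → [-38, -50] (no swap needed)
Insert -5:
  append -5 at index 3 → [-38, -50, -5]
  -5 > parent -38 at index 1, swap → [-5, -50, -38]
Insert 28:
  append 28 at index 4 → [-5, -50, -38, 28]
  28 > parent -50 at index 2, swap → [-5, 28, -38, -50]
  28 > parent -5 at index 1, swap → [28, -5, -38, -50]
Insert 43:
  append 43 at index 5 → [28, -5, -38, -50, 43]
  43 > parent -5 at index 2, swap → [28, 43, -38, -50, -5]
  43 > parent 28 at index 1, swap → [43, 28, -38, -50, -5]
Insert -4:
  append -4 at index 6 → [43, 28, -38, -50, -5, -4]
  -4 > parent -38 at index 3, swap → [43, 28, -4, -50, -5, -38]
Insert -13:
  append -13 at index 7 → [43, 28, -4, -50, -5, -38, -13] (no swap needed)
resulting array: [43, 28, -4, -50, -5, -38, -13]

-50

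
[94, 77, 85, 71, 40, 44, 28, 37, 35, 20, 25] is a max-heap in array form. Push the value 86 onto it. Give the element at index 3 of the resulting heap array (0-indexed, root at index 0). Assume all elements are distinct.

71

append 86 at index 11 → [94, 77, 85, 71, 40, 44, 28, 37, 35, 20, 25, 86]
86 > parent 44 at index 5, swap → [94, 77, 85, 71, 40, 86, 28, 37, 35, 20, 25, 44]
86 > parent 85 at index 2, swap → [94, 77, 86, 71, 40, 85, 28, 37, 35, 20, 25, 44]
resulting array: [94, 77, 86, 71, 40, 85, 28, 37, 35, 20, 25, 44]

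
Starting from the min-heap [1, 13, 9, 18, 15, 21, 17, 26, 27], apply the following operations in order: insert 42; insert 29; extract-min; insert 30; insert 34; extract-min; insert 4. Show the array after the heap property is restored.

[4, 15, 13, 18, 30, 17, 29, 26, 27, 42, 34, 21]

insert 42:
  append 42 at index 9 → [1, 13, 9, 18, 15, 21, 17, 26, 27, 42] (no swap needed)
insert 29:
  append 29 at index 10 → [1, 13, 9, 18, 15, 21, 17, 26, 27, 42, 29] (no swap needed)
extract-min → returns 1:
  remove root 1; move last element 29 to root → [29, 13, 9, 18, 15, 21, 17, 26, 27, 42]
  29 vs smaller child 9 at index 2, swap → [9, 13, 29, 18, 15, 21, 17, 26, 27, 42]
  29 vs smaller child 17 at index 6, swap → [9, 13, 17, 18, 15, 21, 29, 26, 27, 42]
insert 30:
  append 30 at index 10 → [9, 13, 17, 18, 15, 21, 29, 26, 27, 42, 30] (no swap needed)
insert 34:
  append 34 at index 11 → [9, 13, 17, 18, 15, 21, 29, 26, 27, 42, 30, 34] (no swap needed)
extract-min → returns 9:
  remove root 9; move last element 34 to root → [34, 13, 17, 18, 15, 21, 29, 26, 27, 42, 30]
  34 vs smaller child 13 at index 1, swap → [13, 34, 17, 18, 15, 21, 29, 26, 27, 42, 30]
  34 vs smaller child 15 at index 4, swap → [13, 15, 17, 18, 34, 21, 29, 26, 27, 42, 30]
  34 vs smaller child 30 at index 10, swap → [13, 15, 17, 18, 30, 21, 29, 26, 27, 42, 34]
insert 4:
  append 4 at index 11 → [13, 15, 17, 18, 30, 21, 29, 26, 27, 42, 34, 4]
  4 < parent 21 at index 5, swap → [13, 15, 17, 18, 30, 4, 29, 26, 27, 42, 34, 21]
  4 < parent 17 at index 2, swap → [13, 15, 4, 18, 30, 17, 29, 26, 27, 42, 34, 21]
  4 < parent 13 at index 0, swap → [4, 15, 13, 18, 30, 17, 29, 26, 27, 42, 34, 21]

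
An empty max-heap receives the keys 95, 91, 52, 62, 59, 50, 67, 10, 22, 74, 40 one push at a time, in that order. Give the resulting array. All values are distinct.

Insert 95:
  append 95 at index 0 → [95] (no swap needed)
Insert 91:
  append 91 at index 1 → [95, 91] (no swap needed)
Insert 52:
  append 52 at index 2 → [95, 91, 52] (no swap needed)
Insert 62:
  append 62 at index 3 → [95, 91, 52, 62] (no swap needed)
Insert 59:
  append 59 at index 4 → [95, 91, 52, 62, 59] (no swap needed)
Insert 50:
  append 50 at index 5 → [95, 91, 52, 62, 59, 50] (no swap needed)
Insert 67:
  append 67 at index 6 → [95, 91, 52, 62, 59, 50, 67]
  67 > parent 52 at index 2, swap → [95, 91, 67, 62, 59, 50, 52]
Insert 10:
  append 10 at index 7 → [95, 91, 67, 62, 59, 50, 52, 10] (no swap needed)
Insert 22:
  append 22 at index 8 → [95, 91, 67, 62, 59, 50, 52, 10, 22] (no swap needed)
Insert 74:
  append 74 at index 9 → [95, 91, 67, 62, 59, 50, 52, 10, 22, 74]
  74 > parent 59 at index 4, swap → [95, 91, 67, 62, 74, 50, 52, 10, 22, 59]
Insert 40:
  append 40 at index 10 → [95, 91, 67, 62, 74, 50, 52, 10, 22, 59, 40] (no swap needed)

[95, 91, 67, 62, 74, 50, 52, 10, 22, 59, 40]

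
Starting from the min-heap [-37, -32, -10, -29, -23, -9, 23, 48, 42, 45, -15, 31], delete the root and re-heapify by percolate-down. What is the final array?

remove root -37; move last element 31 to root → [31, -32, -10, -29, -23, -9, 23, 48, 42, 45, -15]
31 vs smaller child -32 at index 1, swap → [-32, 31, -10, -29, -23, -9, 23, 48, 42, 45, -15]
31 vs smaller child -29 at index 3, swap → [-32, -29, -10, 31, -23, -9, 23, 48, 42, 45, -15]

[-32, -29, -10, 31, -23, -9, 23, 48, 42, 45, -15]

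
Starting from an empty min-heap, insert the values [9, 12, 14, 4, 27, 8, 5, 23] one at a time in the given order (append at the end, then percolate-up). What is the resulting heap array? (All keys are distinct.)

Insert 9:
  append 9 at index 0 → [9] (no swap needed)
Insert 12:
  append 12 at index 1 → [9, 12] (no swap needed)
Insert 14:
  append 14 at index 2 → [9, 12, 14] (no swap needed)
Insert 4:
  append 4 at index 3 → [9, 12, 14, 4]
  4 < parent 12 at index 1, swap → [9, 4, 14, 12]
  4 < parent 9 at index 0, swap → [4, 9, 14, 12]
Insert 27:
  append 27 at index 4 → [4, 9, 14, 12, 27] (no swap needed)
Insert 8:
  append 8 at index 5 → [4, 9, 14, 12, 27, 8]
  8 < parent 14 at index 2, swap → [4, 9, 8, 12, 27, 14]
Insert 5:
  append 5 at index 6 → [4, 9, 8, 12, 27, 14, 5]
  5 < parent 8 at index 2, swap → [4, 9, 5, 12, 27, 14, 8]
Insert 23:
  append 23 at index 7 → [4, 9, 5, 12, 27, 14, 8, 23] (no swap needed)

[4, 9, 5, 12, 27, 14, 8, 23]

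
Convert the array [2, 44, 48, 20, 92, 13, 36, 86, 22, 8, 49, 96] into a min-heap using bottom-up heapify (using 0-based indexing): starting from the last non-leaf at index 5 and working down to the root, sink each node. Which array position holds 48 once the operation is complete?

sift down from index 5: already satisfies heap property
sift down from index 4:
  92 vs smaller child 8 at index 9, swap → [2, 44, 48, 20, 8, 13, 36, 86, 22, 92, 49, 96]
sift down from index 3: already satisfies heap property
sift down from index 2:
  48 vs smaller child 13 at index 5, swap → [2, 44, 13, 20, 8, 48, 36, 86, 22, 92, 49, 96]
sift down from index 1:
  44 vs smaller child 8 at index 4, swap → [2, 8, 13, 20, 44, 48, 36, 86, 22, 92, 49, 96]
sift down from index 0: already satisfies heap property
resulting array: [2, 8, 13, 20, 44, 48, 36, 86, 22, 92, 49, 96]

5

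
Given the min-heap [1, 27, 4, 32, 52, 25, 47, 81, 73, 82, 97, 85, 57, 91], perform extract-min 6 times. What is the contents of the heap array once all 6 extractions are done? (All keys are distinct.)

[52, 73, 57, 81, 82, 97, 91, 85]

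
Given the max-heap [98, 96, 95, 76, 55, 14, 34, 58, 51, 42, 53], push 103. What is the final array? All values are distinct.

append 103 at index 11 → [98, 96, 95, 76, 55, 14, 34, 58, 51, 42, 53, 103]
103 > parent 14 at index 5, swap → [98, 96, 95, 76, 55, 103, 34, 58, 51, 42, 53, 14]
103 > parent 95 at index 2, swap → [98, 96, 103, 76, 55, 95, 34, 58, 51, 42, 53, 14]
103 > parent 98 at index 0, swap → [103, 96, 98, 76, 55, 95, 34, 58, 51, 42, 53, 14]

[103, 96, 98, 76, 55, 95, 34, 58, 51, 42, 53, 14]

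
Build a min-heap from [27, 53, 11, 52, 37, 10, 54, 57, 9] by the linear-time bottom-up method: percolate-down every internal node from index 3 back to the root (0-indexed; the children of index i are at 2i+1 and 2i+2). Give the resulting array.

sift down from index 3:
  52 vs smaller child 9 at index 8, swap → [27, 53, 11, 9, 37, 10, 54, 57, 52]
sift down from index 2:
  11 vs smaller child 10 at index 5, swap → [27, 53, 10, 9, 37, 11, 54, 57, 52]
sift down from index 1:
  53 vs smaller child 9 at index 3, swap → [27, 9, 10, 53, 37, 11, 54, 57, 52]
  53 vs smaller child 52 at index 8, swap → [27, 9, 10, 52, 37, 11, 54, 57, 53]
sift down from index 0:
  27 vs smaller child 9 at index 1, swap → [9, 27, 10, 52, 37, 11, 54, 57, 53]

[9, 27, 10, 52, 37, 11, 54, 57, 53]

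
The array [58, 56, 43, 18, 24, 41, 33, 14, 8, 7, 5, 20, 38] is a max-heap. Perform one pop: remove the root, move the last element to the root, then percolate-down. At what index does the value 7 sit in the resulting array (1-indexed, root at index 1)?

remove root 58; move last element 38 to root → [38, 56, 43, 18, 24, 41, 33, 14, 8, 7, 5, 20]
38 vs larger child 56 at index 2, swap → [56, 38, 43, 18, 24, 41, 33, 14, 8, 7, 5, 20]
resulting array: [56, 38, 43, 18, 24, 41, 33, 14, 8, 7, 5, 20]

10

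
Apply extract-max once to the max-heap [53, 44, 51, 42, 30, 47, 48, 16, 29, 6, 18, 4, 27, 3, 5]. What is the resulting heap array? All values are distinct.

[51, 44, 48, 42, 30, 47, 5, 16, 29, 6, 18, 4, 27, 3]

remove root 53; move last element 5 to root → [5, 44, 51, 42, 30, 47, 48, 16, 29, 6, 18, 4, 27, 3]
5 vs larger child 51 at index 2, swap → [51, 44, 5, 42, 30, 47, 48, 16, 29, 6, 18, 4, 27, 3]
5 vs larger child 48 at index 6, swap → [51, 44, 48, 42, 30, 47, 5, 16, 29, 6, 18, 4, 27, 3]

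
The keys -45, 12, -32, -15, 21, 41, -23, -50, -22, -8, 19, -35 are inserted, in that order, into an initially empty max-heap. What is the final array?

Insert -45:
  append -45 at index 0 → [-45] (no swap needed)
Insert 12:
  append 12 at index 1 → [-45, 12]
  12 > parent -45 at index 0, swap → [12, -45]
Insert -32:
  append -32 at index 2 → [12, -45, -32] (no swap needed)
Insert -15:
  append -15 at index 3 → [12, -45, -32, -15]
  -15 > parent -45 at index 1, swap → [12, -15, -32, -45]
Insert 21:
  append 21 at index 4 → [12, -15, -32, -45, 21]
  21 > parent -15 at index 1, swap → [12, 21, -32, -45, -15]
  21 > parent 12 at index 0, swap → [21, 12, -32, -45, -15]
Insert 41:
  append 41 at index 5 → [21, 12, -32, -45, -15, 41]
  41 > parent -32 at index 2, swap → [21, 12, 41, -45, -15, -32]
  41 > parent 21 at index 0, swap → [41, 12, 21, -45, -15, -32]
Insert -23:
  append -23 at index 6 → [41, 12, 21, -45, -15, -32, -23] (no swap needed)
Insert -50:
  append -50 at index 7 → [41, 12, 21, -45, -15, -32, -23, -50] (no swap needed)
Insert -22:
  append -22 at index 8 → [41, 12, 21, -45, -15, -32, -23, -50, -22]
  -22 > parent -45 at index 3, swap → [41, 12, 21, -22, -15, -32, -23, -50, -45]
Insert -8:
  append -8 at index 9 → [41, 12, 21, -22, -15, -32, -23, -50, -45, -8]
  -8 > parent -15 at index 4, swap → [41, 12, 21, -22, -8, -32, -23, -50, -45, -15]
Insert 19:
  append 19 at index 10 → [41, 12, 21, -22, -8, -32, -23, -50, -45, -15, 19]
  19 > parent -8 at index 4, swap → [41, 12, 21, -22, 19, -32, -23, -50, -45, -15, -8]
  19 > parent 12 at index 1, swap → [41, 19, 21, -22, 12, -32, -23, -50, -45, -15, -8]
Insert -35:
  append -35 at index 11 → [41, 19, 21, -22, 12, -32, -23, -50, -45, -15, -8, -35] (no swap needed)

[41, 19, 21, -22, 12, -32, -23, -50, -45, -15, -8, -35]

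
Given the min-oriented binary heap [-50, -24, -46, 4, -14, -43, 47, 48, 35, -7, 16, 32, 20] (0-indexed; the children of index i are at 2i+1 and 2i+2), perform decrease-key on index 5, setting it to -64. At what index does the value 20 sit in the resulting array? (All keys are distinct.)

12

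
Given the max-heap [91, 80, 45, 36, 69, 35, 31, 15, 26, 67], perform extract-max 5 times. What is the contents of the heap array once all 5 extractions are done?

[36, 31, 35, 15, 26]

extract-max #1 returns 91:
  remove root 91; move last element 67 to root → [67, 80, 45, 36, 69, 35, 31, 15, 26]
  67 vs larger child 80 at index 1, swap → [80, 67, 45, 36, 69, 35, 31, 15, 26]
  67 vs larger child 69 at index 4, swap → [80, 69, 45, 36, 67, 35, 31, 15, 26]
extract-max #2 returns 80:
  remove root 80; move last element 26 to root → [26, 69, 45, 36, 67, 35, 31, 15]
  26 vs larger child 69 at index 1, swap → [69, 26, 45, 36, 67, 35, 31, 15]
  26 vs larger child 67 at index 4, swap → [69, 67, 45, 36, 26, 35, 31, 15]
extract-max #3 returns 69:
  remove root 69; move last element 15 to root → [15, 67, 45, 36, 26, 35, 31]
  15 vs larger child 67 at index 1, swap → [67, 15, 45, 36, 26, 35, 31]
  15 vs larger child 36 at index 3, swap → [67, 36, 45, 15, 26, 35, 31]
extract-max #4 returns 67:
  remove root 67; move last element 31 to root → [31, 36, 45, 15, 26, 35]
  31 vs larger child 45 at index 2, swap → [45, 36, 31, 15, 26, 35]
  31 vs only child 35 at index 5, swap → [45, 36, 35, 15, 26, 31]
extract-max #5 returns 45:
  remove root 45; move last element 31 to root → [31, 36, 35, 15, 26]
  31 vs larger child 36 at index 1, swap → [36, 31, 35, 15, 26]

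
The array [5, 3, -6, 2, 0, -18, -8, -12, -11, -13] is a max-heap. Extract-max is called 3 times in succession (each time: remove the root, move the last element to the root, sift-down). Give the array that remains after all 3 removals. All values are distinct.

extract-max #1 returns 5:
  remove root 5; move last element -13 to root → [-13, 3, -6, 2, 0, -18, -8, -12, -11]
  -13 vs larger child 3 at index 1, swap → [3, -13, -6, 2, 0, -18, -8, -12, -11]
  -13 vs larger child 2 at index 3, swap → [3, 2, -6, -13, 0, -18, -8, -12, -11]
  -13 vs larger child -11 at index 8, swap → [3, 2, -6, -11, 0, -18, -8, -12, -13]
extract-max #2 returns 3:
  remove root 3; move last element -13 to root → [-13, 2, -6, -11, 0, -18, -8, -12]
  -13 vs larger child 2 at index 1, swap → [2, -13, -6, -11, 0, -18, -8, -12]
  -13 vs larger child 0 at index 4, swap → [2, 0, -6, -11, -13, -18, -8, -12]
extract-max #3 returns 2:
  remove root 2; move last element -12 to root → [-12, 0, -6, -11, -13, -18, -8]
  -12 vs larger child 0 at index 1, swap → [0, -12, -6, -11, -13, -18, -8]
  -12 vs larger child -11 at index 3, swap → [0, -11, -6, -12, -13, -18, -8]

[0, -11, -6, -12, -13, -18, -8]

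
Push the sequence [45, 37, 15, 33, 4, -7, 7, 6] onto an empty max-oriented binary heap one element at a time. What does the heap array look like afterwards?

[45, 37, 15, 33, 4, -7, 7, 6]

Insert 45:
  append 45 at index 0 → [45] (no swap needed)
Insert 37:
  append 37 at index 1 → [45, 37] (no swap needed)
Insert 15:
  append 15 at index 2 → [45, 37, 15] (no swap needed)
Insert 33:
  append 33 at index 3 → [45, 37, 15, 33] (no swap needed)
Insert 4:
  append 4 at index 4 → [45, 37, 15, 33, 4] (no swap needed)
Insert -7:
  append -7 at index 5 → [45, 37, 15, 33, 4, -7] (no swap needed)
Insert 7:
  append 7 at index 6 → [45, 37, 15, 33, 4, -7, 7] (no swap needed)
Insert 6:
  append 6 at index 7 → [45, 37, 15, 33, 4, -7, 7, 6] (no swap needed)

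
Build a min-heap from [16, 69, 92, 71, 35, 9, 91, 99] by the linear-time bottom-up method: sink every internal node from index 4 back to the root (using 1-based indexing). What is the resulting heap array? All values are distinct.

[9, 35, 16, 71, 69, 92, 91, 99]

sift down from index 4: already satisfies heap property
sift down from index 3:
  92 vs smaller child 9 at index 6, swap → [16, 69, 9, 71, 35, 92, 91, 99]
sift down from index 2:
  69 vs smaller child 35 at index 5, swap → [16, 35, 9, 71, 69, 92, 91, 99]
sift down from index 1:
  16 vs smaller child 9 at index 3, swap → [9, 35, 16, 71, 69, 92, 91, 99]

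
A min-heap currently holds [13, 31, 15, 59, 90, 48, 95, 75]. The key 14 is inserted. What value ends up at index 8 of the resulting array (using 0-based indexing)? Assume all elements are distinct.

append 14 at index 8 → [13, 31, 15, 59, 90, 48, 95, 75, 14]
14 < parent 59 at index 3, swap → [13, 31, 15, 14, 90, 48, 95, 75, 59]
14 < parent 31 at index 1, swap → [13, 14, 15, 31, 90, 48, 95, 75, 59]
resulting array: [13, 14, 15, 31, 90, 48, 95, 75, 59]

59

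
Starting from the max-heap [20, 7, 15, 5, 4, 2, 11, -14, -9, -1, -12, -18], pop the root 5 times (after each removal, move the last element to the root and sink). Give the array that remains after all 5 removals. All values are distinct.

extract-max #1 returns 20:
  remove root 20; move last element -18 to root → [-18, 7, 15, 5, 4, 2, 11, -14, -9, -1, -12]
  -18 vs larger child 15 at index 2, swap → [15, 7, -18, 5, 4, 2, 11, -14, -9, -1, -12]
  -18 vs larger child 11 at index 6, swap → [15, 7, 11, 5, 4, 2, -18, -14, -9, -1, -12]
extract-max #2 returns 15:
  remove root 15; move last element -12 to root → [-12, 7, 11, 5, 4, 2, -18, -14, -9, -1]
  -12 vs larger child 11 at index 2, swap → [11, 7, -12, 5, 4, 2, -18, -14, -9, -1]
  -12 vs larger child 2 at index 5, swap → [11, 7, 2, 5, 4, -12, -18, -14, -9, -1]
extract-max #3 returns 11:
  remove root 11; move last element -1 to root → [-1, 7, 2, 5, 4, -12, -18, -14, -9]
  -1 vs larger child 7 at index 1, swap → [7, -1, 2, 5, 4, -12, -18, -14, -9]
  -1 vs larger child 5 at index 3, swap → [7, 5, 2, -1, 4, -12, -18, -14, -9]
extract-max #4 returns 7:
  remove root 7; move last element -9 to root → [-9, 5, 2, -1, 4, -12, -18, -14]
  -9 vs larger child 5 at index 1, swap → [5, -9, 2, -1, 4, -12, -18, -14]
  -9 vs larger child 4 at index 4, swap → [5, 4, 2, -1, -9, -12, -18, -14]
extract-max #5 returns 5:
  remove root 5; move last element -14 to root → [-14, 4, 2, -1, -9, -12, -18]
  -14 vs larger child 4 at index 1, swap → [4, -14, 2, -1, -9, -12, -18]
  -14 vs larger child -1 at index 3, swap → [4, -1, 2, -14, -9, -12, -18]

[4, -1, 2, -14, -9, -12, -18]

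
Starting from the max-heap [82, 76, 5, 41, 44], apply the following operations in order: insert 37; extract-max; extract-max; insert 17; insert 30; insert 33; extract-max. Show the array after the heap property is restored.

insert 37:
  append 37 at index 5 → [82, 76, 5, 41, 44, 37]
  37 > parent 5 at index 2, swap → [82, 76, 37, 41, 44, 5]
extract-max → returns 82:
  remove root 82; move last element 5 to root → [5, 76, 37, 41, 44]
  5 vs larger child 76 at index 1, swap → [76, 5, 37, 41, 44]
  5 vs larger child 44 at index 4, swap → [76, 44, 37, 41, 5]
extract-max → returns 76:
  remove root 76; move last element 5 to root → [5, 44, 37, 41]
  5 vs larger child 44 at index 1, swap → [44, 5, 37, 41]
  5 vs only child 41 at index 3, swap → [44, 41, 37, 5]
insert 17:
  append 17 at index 4 → [44, 41, 37, 5, 17] (no swap needed)
insert 30:
  append 30 at index 5 → [44, 41, 37, 5, 17, 30] (no swap needed)
insert 33:
  append 33 at index 6 → [44, 41, 37, 5, 17, 30, 33] (no swap needed)
extract-max → returns 44:
  remove root 44; move last element 33 to root → [33, 41, 37, 5, 17, 30]
  33 vs larger child 41 at index 1, swap → [41, 33, 37, 5, 17, 30]

[41, 33, 37, 5, 17, 30]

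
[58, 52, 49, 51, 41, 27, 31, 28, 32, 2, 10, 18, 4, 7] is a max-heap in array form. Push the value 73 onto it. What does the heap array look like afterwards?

[73, 52, 58, 51, 41, 27, 49, 28, 32, 2, 10, 18, 4, 7, 31]

append 73 at index 14 → [58, 52, 49, 51, 41, 27, 31, 28, 32, 2, 10, 18, 4, 7, 73]
73 > parent 31 at index 6, swap → [58, 52, 49, 51, 41, 27, 73, 28, 32, 2, 10, 18, 4, 7, 31]
73 > parent 49 at index 2, swap → [58, 52, 73, 51, 41, 27, 49, 28, 32, 2, 10, 18, 4, 7, 31]
73 > parent 58 at index 0, swap → [73, 52, 58, 51, 41, 27, 49, 28, 32, 2, 10, 18, 4, 7, 31]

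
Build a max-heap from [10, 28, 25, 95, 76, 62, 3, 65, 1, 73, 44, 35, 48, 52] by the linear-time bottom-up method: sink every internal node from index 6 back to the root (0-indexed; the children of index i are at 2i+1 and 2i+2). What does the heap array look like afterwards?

[95, 76, 62, 65, 73, 48, 52, 28, 1, 10, 44, 35, 25, 3]

sift down from index 6:
  3 vs only child 52 at index 13, swap → [10, 28, 25, 95, 76, 62, 52, 65, 1, 73, 44, 35, 48, 3]
sift down from index 5: already satisfies heap property
sift down from index 4: already satisfies heap property
sift down from index 3: already satisfies heap property
sift down from index 2:
  25 vs larger child 62 at index 5, swap → [10, 28, 62, 95, 76, 25, 52, 65, 1, 73, 44, 35, 48, 3]
  25 vs larger child 48 at index 12, swap → [10, 28, 62, 95, 76, 48, 52, 65, 1, 73, 44, 35, 25, 3]
sift down from index 1:
  28 vs larger child 95 at index 3, swap → [10, 95, 62, 28, 76, 48, 52, 65, 1, 73, 44, 35, 25, 3]
  28 vs larger child 65 at index 7, swap → [10, 95, 62, 65, 76, 48, 52, 28, 1, 73, 44, 35, 25, 3]
sift down from index 0:
  10 vs larger child 95 at index 1, swap → [95, 10, 62, 65, 76, 48, 52, 28, 1, 73, 44, 35, 25, 3]
  10 vs larger child 76 at index 4, swap → [95, 76, 62, 65, 10, 48, 52, 28, 1, 73, 44, 35, 25, 3]
  10 vs larger child 73 at index 9, swap → [95, 76, 62, 65, 73, 48, 52, 28, 1, 10, 44, 35, 25, 3]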